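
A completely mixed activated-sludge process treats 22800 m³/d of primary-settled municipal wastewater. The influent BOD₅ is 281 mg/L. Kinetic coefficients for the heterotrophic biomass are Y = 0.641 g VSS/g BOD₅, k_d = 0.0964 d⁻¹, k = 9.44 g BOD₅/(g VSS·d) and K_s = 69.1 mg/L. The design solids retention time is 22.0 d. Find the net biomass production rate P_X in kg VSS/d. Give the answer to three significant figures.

P_X ≈ 1310 kg VSS/d

From the Monod/SRT balance for a CMAS, S = K_s·(1+k_d θ_c)/[θ_c·(Y k − k_d) − 1] = 69.1 × (1 + 0.0964 × 22.0) / [22.0 × (0.641 × 9.44 − 0.0964) − 1] = 215.6 / 130.0 = 1.659 mg/L.
Y_obs = Y / (1 + k_d θ_c) = 0.641 / (1 + 0.0964 × 22.0) = 0.641 / 3.121 = 0.2054.
ΔS = 281 − 1.66 = 279.3 mg/L, so the substrate removal rate is 22800 × 279.3/1000 = 6369 kg BOD₅/d.
Net biomass production P_X = Y_obs × Q·(S₀ − S) = 0.2054 × 6369 = 1308 kg VSS/d.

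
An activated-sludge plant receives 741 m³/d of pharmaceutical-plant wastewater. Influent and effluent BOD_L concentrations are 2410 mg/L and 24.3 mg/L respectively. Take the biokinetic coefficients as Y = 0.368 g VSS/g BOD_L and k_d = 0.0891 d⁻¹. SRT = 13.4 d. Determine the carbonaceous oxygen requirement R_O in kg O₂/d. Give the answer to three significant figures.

R_O ≈ 1350 kg O₂/d

The observed yield is Y_obs = Y/(1 + k_d·θ_c) = 0.368 / (1 + 0.0891 × 13.4) = 0.368 / 2.194 = 0.1677 g VSS per g BOD_L removed.
Q·(S₀ − S) = 741 × (2410 − 24.3) × 10⁻³ = 1768 kg/d removed.
P_X = Y_obs·Q·(S₀ − S) = 0.1677 × 1768 = 296.5 kg VSS/d.
R_O = Q·ΔS − 1.42 P_X = 1768 − 421.1 = 1347 kg O₂/d.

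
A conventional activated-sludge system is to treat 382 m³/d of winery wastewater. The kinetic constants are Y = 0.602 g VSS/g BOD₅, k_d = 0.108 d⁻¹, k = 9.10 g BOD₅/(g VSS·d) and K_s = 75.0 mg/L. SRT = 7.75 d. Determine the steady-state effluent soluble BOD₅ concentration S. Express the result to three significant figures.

From the Monod/SRT balance for a CMAS, S = K_s·(1+k_d θ_c)/[θ_c·(Y k − k_d) − 1] = 75.0 × (1 + 0.108 × 7.75) / [7.75 × (0.602 × 9.10 − 0.108) − 1] = 137.8 / 40.62 = 3.392 mg/L.

S ≈ 3.39 mg/L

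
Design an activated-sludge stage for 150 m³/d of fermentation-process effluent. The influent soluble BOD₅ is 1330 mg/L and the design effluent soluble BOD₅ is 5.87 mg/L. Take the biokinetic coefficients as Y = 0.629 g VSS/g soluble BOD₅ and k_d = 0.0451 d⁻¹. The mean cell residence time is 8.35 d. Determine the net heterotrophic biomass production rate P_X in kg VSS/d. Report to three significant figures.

The observed yield is Y_obs = Y/(1 + k_d·θ_c) = 0.629 / (1 + 0.0451 × 8.35) = 0.629 / 1.377 = 0.4569 g VSS per g soluble BOD₅ removed.
Q·(S₀ − S) = 150 × (1330 − 5.87) × 10⁻³ = 198.6 kg/d removed.
P_X = Y_obs · Q(S₀ − S) = 0.4569 × 198.6 = 90.75 kg VSS/d.

P_X ≈ 90.8 kg VSS/d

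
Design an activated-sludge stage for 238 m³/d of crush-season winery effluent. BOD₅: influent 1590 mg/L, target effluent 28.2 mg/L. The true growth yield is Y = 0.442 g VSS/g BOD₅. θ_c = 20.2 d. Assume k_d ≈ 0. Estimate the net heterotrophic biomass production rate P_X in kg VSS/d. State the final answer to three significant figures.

No decay correction is needed, so Y_obs = Y = 0.442.
ΔS = 1590 − 28.2 = 1562 mg/L, so the substrate removal rate is 238 × 1562/1000 = 371.7 kg BOD₅/d.
Biomass produced: P_X = Y_obs·Q·ΔS = 0.4420 × 371.7 ≈ 164.3 kg VSS/d.

P_X ≈ 164 kg VSS/d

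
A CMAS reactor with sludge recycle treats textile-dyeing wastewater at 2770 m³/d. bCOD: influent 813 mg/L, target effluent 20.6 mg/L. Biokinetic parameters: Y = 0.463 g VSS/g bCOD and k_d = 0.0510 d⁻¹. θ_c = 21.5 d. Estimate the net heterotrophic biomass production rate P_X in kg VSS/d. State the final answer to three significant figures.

Correct the yield for decay: Y_obs = Y/(1 + k_d θ_c) = 0.463 / (1 + 0.0510 × 21.5) = 0.463 / 2.096 = 0.2208.
Mass of bCOD removed per day: Q(S₀ − S) = 2770 × 792.4 g/m³ = 2195 kg/d.
P_X = Y_obs · Q(S₀ − S) = 0.2208 × 2195 = 484.7 kg VSS/d.

P_X ≈ 485 kg VSS/d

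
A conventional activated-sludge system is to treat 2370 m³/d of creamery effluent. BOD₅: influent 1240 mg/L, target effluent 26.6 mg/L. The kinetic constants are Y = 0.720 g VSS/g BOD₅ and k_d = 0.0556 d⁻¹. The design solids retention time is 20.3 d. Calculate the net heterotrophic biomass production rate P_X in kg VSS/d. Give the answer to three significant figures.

P_X ≈ 973 kg VSS/d

The observed yield is Y_obs = Y/(1 + k_d·θ_c) = 0.720 / (1 + 0.0556 × 20.3) = 0.720 / 2.129 = 0.3382 g VSS per g BOD₅ removed.
ΔS = 1240 − 26.6 = 1213 mg/L, so the substrate removal rate is 2370 × 1213/1000 = 2876 kg BOD₅/d.
Net biomass production P_X = Y_obs × Q·(S₀ − S) = 0.3382 × 2876 = 972.7 kg VSS/d.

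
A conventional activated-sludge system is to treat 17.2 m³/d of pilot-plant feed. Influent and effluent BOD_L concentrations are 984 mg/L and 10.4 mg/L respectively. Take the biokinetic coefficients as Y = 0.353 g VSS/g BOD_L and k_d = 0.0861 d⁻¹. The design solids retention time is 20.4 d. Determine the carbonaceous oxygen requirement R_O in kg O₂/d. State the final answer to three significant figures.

R_O ≈ 13.7 kg O₂/d

The observed yield is Y_obs = Y/(1 + k_d·θ_c) = 0.353 / (1 + 0.0861 × 20.4) = 0.353 / 2.756 = 0.1281 g VSS per g BOD_L removed.
Mass of BOD_L removed per day: Q(S₀ − S) = 17.2 × 973.6 g/m³ = 16.75 kg/d.
P_X = Y_obs·Q·(S₀ − S) = 0.1281 × 16.75 = 2.145 kg VSS/d.
R_O = Q·(S₀ − S) − 1.42·P_X = 16.75 − 1.42 × 2.145 = 13.70 kg O₂/d.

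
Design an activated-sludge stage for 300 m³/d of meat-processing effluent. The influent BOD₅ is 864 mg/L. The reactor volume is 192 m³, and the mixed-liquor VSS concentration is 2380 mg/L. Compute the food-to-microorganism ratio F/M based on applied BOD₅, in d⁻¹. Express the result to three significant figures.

F/M = Q·S₀ / (V·X) = 300 × 864 / (192.0 × 2380) = 0.5672 g BOD₅·(g VSS·d)⁻¹.

F/M ≈ 0.567 d⁻¹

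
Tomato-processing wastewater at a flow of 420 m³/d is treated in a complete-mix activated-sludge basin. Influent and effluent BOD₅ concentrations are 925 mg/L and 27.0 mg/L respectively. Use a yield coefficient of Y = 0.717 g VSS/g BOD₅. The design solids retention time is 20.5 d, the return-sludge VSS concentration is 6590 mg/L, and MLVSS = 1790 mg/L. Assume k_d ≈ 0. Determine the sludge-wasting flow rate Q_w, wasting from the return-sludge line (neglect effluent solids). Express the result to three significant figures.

Biomass mass balance (decay neglected): V·X = Y·Q·(S₀ − S)·θ_c, so V = 0.717 × 420 × (925 − 27.0) × 20.5 / 1790 = 3097 m³.
θ_c = V·X/(Q_w·X_r) when wasting from the recycle, so Q_w = V·X/(θ_c·X_r) = 3097 × 1790 / (20.5 × 6590) = 41.04 m³/d.

Q_w ≈ 41.0 m³/d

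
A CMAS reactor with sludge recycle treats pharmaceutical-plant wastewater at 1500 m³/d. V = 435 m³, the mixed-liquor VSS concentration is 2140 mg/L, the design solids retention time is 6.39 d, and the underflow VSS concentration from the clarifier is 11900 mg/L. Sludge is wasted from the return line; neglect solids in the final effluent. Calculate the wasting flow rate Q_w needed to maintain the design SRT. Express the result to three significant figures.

Q_w ≈ 12.2 m³/d

Wasting from the return line (neglecting effluent solids): Q_w = V·X / (θ_c·X_r) = 435.0 × 2140 / (6.39 × 11900) = 12.24 m³/d.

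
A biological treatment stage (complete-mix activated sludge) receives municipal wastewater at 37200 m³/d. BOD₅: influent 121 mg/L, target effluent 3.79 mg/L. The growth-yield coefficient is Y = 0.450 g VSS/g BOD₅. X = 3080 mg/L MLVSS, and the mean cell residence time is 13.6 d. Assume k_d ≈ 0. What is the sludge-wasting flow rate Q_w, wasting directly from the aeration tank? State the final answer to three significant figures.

Q_w ≈ 637 m³/d

With k_d = 0 the design equation reduces to V = Y Q (S₀−S) θ_c / X = 0.450 × 37200 × (121 − 3.79) × 13.6 / 3080 = 8664 m³.
For wasting at MLVSS concentration, Q_w = V/θ_c = 8664/13.6 = 637.0 m³/d.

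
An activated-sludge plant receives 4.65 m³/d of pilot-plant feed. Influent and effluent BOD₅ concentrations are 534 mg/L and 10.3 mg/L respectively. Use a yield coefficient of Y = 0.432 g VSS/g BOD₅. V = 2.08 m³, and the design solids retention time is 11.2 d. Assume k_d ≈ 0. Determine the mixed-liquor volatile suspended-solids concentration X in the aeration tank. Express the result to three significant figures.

X ≈ 5660 mg/L

From V·X = Y·Q·(S₀ − S)·θ_c (decay neglected): X = 0.432 × 4.65 × (534 − 10.3) × 11.2 / 2.08 = 5665 mg/L.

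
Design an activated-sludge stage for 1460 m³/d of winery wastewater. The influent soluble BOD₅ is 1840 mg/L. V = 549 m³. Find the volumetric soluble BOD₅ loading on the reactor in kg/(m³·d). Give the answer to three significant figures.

Volumetric loading L_v = Q·S₀ / V = 1460 × 1840 g/m³ / 549.0 m³ = 4893 g/(m³·d) = 4.893 kg soluble BOD₅/(m³·d).

L_v ≈ 4.89 kg soluble BOD₅/(m³·d)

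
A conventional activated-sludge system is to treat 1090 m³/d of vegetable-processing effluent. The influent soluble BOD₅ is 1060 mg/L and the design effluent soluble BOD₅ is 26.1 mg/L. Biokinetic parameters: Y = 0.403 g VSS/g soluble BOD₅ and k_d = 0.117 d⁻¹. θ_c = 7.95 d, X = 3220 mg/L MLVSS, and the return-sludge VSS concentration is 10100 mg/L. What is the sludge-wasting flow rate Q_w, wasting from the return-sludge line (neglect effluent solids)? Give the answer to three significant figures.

Q_w ≈ 23.3 m³/d

Rearranging the biomass balance for a CMAS with decay, V = Y·Q·ΔS·θ_c / [X·(1+k_d θ_c)] = 0.403 × 1090 × (1060 − 26.1) × 7.95 / [3220 × (1 + 0.117 × 7.95)] = 3.61×10^6 / 6215 = 580.9 m³.
Wasting from the return line (neglecting effluent solids): Q_w = V·X / (θ_c·X_r) = 580.9 × 3220 / (7.95 × 10100) = 23.30 m³/d.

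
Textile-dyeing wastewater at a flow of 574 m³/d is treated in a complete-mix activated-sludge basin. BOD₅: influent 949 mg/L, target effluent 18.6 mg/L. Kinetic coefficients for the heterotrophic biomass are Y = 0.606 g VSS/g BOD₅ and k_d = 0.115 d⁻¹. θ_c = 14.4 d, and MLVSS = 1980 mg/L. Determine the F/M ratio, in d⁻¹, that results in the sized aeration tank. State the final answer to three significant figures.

Steady-state biomass mass balance: V·X·(1 + k_d·θ_c) = Y·Q·(S₀ − S)·θ_c, so V = 0.606 × 574 × (949 − 18.6) × 14.4 / [1980 × (1 + 0.115 × 14.4)] = 4.66×10^6 / 5259 = 886.2 m³.
F/M = Q·S₀ / (V·X) = 574 × 949 / (886.2 × 1980) = 0.3104 g BOD₅·(g VSS·d)⁻¹.

F/M ≈ 0.310 d⁻¹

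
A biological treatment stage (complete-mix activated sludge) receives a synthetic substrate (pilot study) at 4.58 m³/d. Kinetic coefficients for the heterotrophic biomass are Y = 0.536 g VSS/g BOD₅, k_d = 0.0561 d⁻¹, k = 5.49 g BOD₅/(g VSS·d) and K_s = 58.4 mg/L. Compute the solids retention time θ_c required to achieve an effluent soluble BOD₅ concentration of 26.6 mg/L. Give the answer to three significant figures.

θ_c ≈ 1.16 d

At the target effluent, Y k S/(K_s+S) = 0.536×5.49×26.6/85.00 = 0.9209 d⁻¹.
θ_c = 1/(μ − k_d) = 1/(0.9209 − 0.0561) = 1/0.8648 = 1.156 d.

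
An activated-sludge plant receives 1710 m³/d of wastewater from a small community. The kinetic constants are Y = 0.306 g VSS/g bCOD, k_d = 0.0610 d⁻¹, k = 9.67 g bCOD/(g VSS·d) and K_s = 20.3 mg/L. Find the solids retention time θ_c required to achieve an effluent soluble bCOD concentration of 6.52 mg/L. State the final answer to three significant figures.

From 1/θ_c = Y·k·S/(K_s + S) − k_d: Y·k·S/(K_s+S) = 0.306 × 9.67 × 6.52 / (20.3 + 6.52) = 0.7193 d⁻¹.
1/θ_c = 0.7193 − 0.0610 = 0.6583 d⁻¹, so θ_c = 1.519 d.

θ_c ≈ 1.52 d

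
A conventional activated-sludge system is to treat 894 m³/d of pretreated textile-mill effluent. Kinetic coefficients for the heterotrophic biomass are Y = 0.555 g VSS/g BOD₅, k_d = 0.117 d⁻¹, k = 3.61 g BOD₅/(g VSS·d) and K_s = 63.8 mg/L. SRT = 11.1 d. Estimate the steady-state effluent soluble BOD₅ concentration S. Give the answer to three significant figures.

For a completely mixed reactor with recycle the Lawrence–McCarty relation gives S = K_s·(1 + k_d·θ_c) / [θ_c·(Y·k − k_d) − 1] = 63.8 × (1 + 0.117 × 11.1) / [11.1 × (0.555 × 3.61 − 0.117) − 1] = 146.7 / 19.94 = 7.355 mg/L.

S ≈ 7.35 mg/L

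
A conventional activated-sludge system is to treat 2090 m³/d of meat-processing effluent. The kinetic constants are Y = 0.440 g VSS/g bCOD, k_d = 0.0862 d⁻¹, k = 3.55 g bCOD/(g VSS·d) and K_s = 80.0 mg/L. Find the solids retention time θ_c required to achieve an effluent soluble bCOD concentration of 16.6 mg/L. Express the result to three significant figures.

At the target effluent, Y k S/(K_s+S) = 0.440×3.55×16.6/96.60 = 0.2684 d⁻¹.
1/θ_c = 0.2684 − 0.0862 = 0.1822 d⁻¹, so θ_c = 5.488 d.

θ_c ≈ 5.49 d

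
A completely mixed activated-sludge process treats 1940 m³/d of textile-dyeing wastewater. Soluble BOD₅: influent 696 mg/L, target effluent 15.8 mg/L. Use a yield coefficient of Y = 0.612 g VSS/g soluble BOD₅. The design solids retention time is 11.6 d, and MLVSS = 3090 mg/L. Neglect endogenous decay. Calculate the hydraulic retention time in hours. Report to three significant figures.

V·X = Y·Q·ΔS·θ_c gives V = 0.612 × 1940 × (696 − 15.8) × 11.6 / 3090 = 3032 m³.
τ = V/Q = 3032/1940 = 1.563 d, or 37.51 h.

τ ≈ 37.5 h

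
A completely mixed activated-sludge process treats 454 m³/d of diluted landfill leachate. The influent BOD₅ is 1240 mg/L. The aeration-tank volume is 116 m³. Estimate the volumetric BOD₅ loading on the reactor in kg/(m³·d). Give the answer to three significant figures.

Volumetric loading L_v = Q·S₀ / V = 454 × 1240 g/m³ / 116.0 m³ = 4853 g/(m³·d) = 4.853 kg BOD₅/(m³·d).

L_v ≈ 4.85 kg BOD₅/(m³·d)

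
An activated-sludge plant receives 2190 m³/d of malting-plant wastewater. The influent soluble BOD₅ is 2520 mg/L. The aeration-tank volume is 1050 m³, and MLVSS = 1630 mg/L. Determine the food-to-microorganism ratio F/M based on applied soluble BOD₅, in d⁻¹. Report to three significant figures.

F/M = Q·S₀ / (V·X) = 2190 × 2520 / (1050 × 1630) = 3.225 g soluble BOD₅·(g VSS·d)⁻¹.

F/M ≈ 3.22 d⁻¹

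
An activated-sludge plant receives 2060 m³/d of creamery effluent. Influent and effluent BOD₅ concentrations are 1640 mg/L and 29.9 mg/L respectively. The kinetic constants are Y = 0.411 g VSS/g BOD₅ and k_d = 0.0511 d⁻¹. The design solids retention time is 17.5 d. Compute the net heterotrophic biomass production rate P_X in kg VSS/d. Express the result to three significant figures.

P_X ≈ 720 kg VSS/d

Y_obs = Y / (1 + k_d θ_c) = 0.411 / (1 + 0.0511 × 17.5) = 0.411 / 1.894 = 0.2170.
ΔS = 1640 − 29.9 = 1610 mg/L, so the substrate removal rate is 2060 × 1610/1000 = 3317 kg BOD₅/d.
Net biomass production P_X = Y_obs × Q·(S₀ − S) = 0.2170 × 3317 = 719.7 kg VSS/d.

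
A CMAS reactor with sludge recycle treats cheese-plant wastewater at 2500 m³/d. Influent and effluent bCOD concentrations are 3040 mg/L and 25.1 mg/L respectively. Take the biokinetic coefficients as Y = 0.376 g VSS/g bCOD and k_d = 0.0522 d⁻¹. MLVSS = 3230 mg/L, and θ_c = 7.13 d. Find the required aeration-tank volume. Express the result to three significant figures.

Steady-state biomass mass balance: V·X·(1 + k_d·θ_c) = Y·Q·(S₀ − S)·θ_c, so V = 0.376 × 2500 × (3040 − 25.1) × 7.13 / [3230 × (1 + 0.0522 × 7.13)] = 2.02×10^7 / 4432 = 4559 m³.

V ≈ 4560 m³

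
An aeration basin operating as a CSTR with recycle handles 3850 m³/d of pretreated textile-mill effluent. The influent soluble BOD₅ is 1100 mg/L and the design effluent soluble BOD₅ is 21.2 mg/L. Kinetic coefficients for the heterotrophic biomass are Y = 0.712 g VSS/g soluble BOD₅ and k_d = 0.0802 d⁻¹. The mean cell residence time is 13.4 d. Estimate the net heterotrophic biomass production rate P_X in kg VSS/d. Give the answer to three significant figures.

P_X ≈ 1430 kg VSS/d

Observed yield with endogenous decay: Y_obs = Y / (1 + k_d·θ_c) = 0.712 / (1 + 0.0802 × 13.4) = 0.712 / 2.075 = 0.3432 g VSS/g soluble BOD₅.
Q·(S₀ − S) = 3850 × (1100 − 21.2) × 10⁻³ = 4153 kg/d removed.
Net biomass production P_X = Y_obs × Q·(S₀ − S) = 0.3432 × 4153 = 1425 kg VSS/d.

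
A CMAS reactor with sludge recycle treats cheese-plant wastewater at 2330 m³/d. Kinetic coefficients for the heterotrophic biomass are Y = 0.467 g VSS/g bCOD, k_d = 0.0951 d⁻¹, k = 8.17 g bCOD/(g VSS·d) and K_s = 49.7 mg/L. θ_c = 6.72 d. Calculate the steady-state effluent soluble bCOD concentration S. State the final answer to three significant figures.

S ≈ 3.39 mg/L

Effluent substrate depends only on kinetics and SRT: S = K_s(1 + k_d θ_c) / [θ_c(Yk − k_d) − 1] = 49.7 × (1 + 0.0951 × 6.72) / [6.72 × (0.467 × 8.17 − 0.0951) − 1] = 81.46 / 24.00 = 3.394 mg/L.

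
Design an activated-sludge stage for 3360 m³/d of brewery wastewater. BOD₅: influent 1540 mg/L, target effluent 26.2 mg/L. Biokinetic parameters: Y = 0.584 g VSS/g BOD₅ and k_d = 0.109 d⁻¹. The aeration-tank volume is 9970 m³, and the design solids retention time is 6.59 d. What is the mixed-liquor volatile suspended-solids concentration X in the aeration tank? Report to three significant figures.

X ≈ 1140 mg/L

X = Y·Q·ΔS·θ_c / [V·(1 + k_d θ_c)] = 0.584 × 3360 × (1540 − 26.2) × 6.59 / [9970 × (1 + 0.109 × 6.59)] = 1143 mg/L.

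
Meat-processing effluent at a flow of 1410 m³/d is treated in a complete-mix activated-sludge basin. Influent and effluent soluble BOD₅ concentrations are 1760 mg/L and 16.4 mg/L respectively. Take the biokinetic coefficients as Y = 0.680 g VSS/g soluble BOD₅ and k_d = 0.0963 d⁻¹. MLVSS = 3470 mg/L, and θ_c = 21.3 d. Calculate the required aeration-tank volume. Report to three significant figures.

Rearranging the biomass balance for a CMAS with decay, V = Y·Q·ΔS·θ_c / [X·(1+k_d θ_c)] = 0.680 × 1410 × (1760 − 16.4) × 21.3 / [3470 × (1 + 0.0963 × 21.3)] = 3.56×10^7 / 10588 = 3363 m³.

V ≈ 3360 m³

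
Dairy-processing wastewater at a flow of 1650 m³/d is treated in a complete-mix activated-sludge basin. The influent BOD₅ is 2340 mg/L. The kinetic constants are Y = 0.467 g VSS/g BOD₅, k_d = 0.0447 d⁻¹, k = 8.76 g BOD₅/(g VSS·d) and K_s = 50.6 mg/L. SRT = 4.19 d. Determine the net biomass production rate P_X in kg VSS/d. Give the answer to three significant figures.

P_X ≈ 1520 kg VSS/d

For a completely mixed reactor with recycle the Lawrence–McCarty relation gives S = K_s·(1 + k_d·θ_c) / [θ_c·(Y·k − k_d) − 1] = 50.6 × (1 + 0.0447 × 4.19) / [4.19 × (0.467 × 8.76 − 0.0447) − 1] = 60.08 / 15.95 = 3.766 mg/L.
Observed yield with endogenous decay: Y_obs = Y / (1 + k_d·θ_c) = 0.467 / (1 + 0.0447 × 4.19) = 0.467 / 1.187 = 0.3933 g VSS/g BOD₅.
Substrate removed = Q·(S₀ − S) = 1650 m³/d × (2340 − 3.77) g/m³ = 3.85×10^6 g/d = 3855 kg/d.
Net biomass production P_X = Y_obs × Q·(S₀ − S) = 0.3933 × 3855 = 1516 kg VSS/d.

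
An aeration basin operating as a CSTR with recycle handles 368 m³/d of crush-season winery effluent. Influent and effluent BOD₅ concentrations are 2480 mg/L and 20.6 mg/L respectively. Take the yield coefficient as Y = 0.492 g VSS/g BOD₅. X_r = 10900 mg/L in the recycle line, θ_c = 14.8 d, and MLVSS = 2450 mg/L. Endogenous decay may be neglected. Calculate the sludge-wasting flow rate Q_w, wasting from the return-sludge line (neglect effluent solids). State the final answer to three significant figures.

With k_d = 0 the design equation reduces to V = Y Q (S₀−S) θ_c / X = 0.492 × 368 × (2480 − 20.6) × 14.8 / 2450 = 2690 m³.
Wasting from the return line (neglecting effluent solids): Q_w = V·X / (θ_c·X_r) = 2690 × 2450 / (14.8 × 10900) = 40.85 m³/d.

Q_w ≈ 40.9 m³/d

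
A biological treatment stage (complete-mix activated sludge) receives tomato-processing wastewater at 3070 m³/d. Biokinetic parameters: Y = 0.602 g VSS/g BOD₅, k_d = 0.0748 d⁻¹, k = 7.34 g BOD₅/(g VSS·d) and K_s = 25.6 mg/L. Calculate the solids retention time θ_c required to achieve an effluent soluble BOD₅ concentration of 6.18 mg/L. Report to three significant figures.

Specific growth rate at S = 6.18 mg/L: μ = YkS/(K_s+S) = 0.602·7.34·6.18/(25.6+6.18) = 0.8593 d⁻¹.
Then 1/θ_c = μ − k_d = 0.8593 − 0.0748 = 0.7845 d⁻¹, giving θ_c = 1.275 d.

θ_c ≈ 1.27 d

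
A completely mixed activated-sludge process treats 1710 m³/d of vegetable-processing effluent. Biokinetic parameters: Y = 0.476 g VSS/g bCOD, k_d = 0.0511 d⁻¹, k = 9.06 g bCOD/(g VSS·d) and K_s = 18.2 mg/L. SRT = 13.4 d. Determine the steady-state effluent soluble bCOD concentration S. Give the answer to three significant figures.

Effluent substrate depends only on kinetics and SRT: S = K_s(1 + k_d θ_c) / [θ_c(Yk − k_d) − 1] = 18.2 × (1 + 0.0511 × 13.4) / [13.4 × (0.476 × 9.06 − 0.0511) − 1] = 30.66 / 56.10 = 0.5465 mg/L.

S ≈ 0.547 mg/L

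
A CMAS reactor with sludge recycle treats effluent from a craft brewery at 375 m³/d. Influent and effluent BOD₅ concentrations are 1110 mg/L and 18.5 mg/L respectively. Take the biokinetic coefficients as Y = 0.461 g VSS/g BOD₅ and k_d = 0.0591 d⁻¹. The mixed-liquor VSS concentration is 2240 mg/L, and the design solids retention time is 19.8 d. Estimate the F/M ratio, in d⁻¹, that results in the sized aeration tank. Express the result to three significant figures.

Rearranging the biomass balance for a CMAS with decay, V = Y·Q·ΔS·θ_c / [X·(1+k_d θ_c)] = 0.461 × 375 × (1110 − 18.5) × 19.8 / [2240 × (1 + 0.0591 × 19.8)] = 3.74×10^6 / 4861 = 768.6 m³.
F/M = applied load / biomass = Q·S₀/(V·X) = 375 × 1110 / (768.6 × 2240) = 0.2418 d⁻¹.

F/M ≈ 0.242 d⁻¹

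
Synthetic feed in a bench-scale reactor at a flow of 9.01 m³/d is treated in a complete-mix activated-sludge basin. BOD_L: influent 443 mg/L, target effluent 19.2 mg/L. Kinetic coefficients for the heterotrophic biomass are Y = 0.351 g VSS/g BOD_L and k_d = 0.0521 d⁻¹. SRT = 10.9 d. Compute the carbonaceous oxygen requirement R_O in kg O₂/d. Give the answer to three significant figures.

R_O ≈ 2.60 kg O₂/d

Observed yield with endogenous decay: Y_obs = Y / (1 + k_d·θ_c) = 0.351 / (1 + 0.0521 × 10.9) = 0.351 / 1.568 = 0.2239 g VSS/g BOD_L.
ΔS = 443 − 19.2 = 423.8 mg/L, so the substrate removal rate is 9.01 × 423.8/1000 = 3.818 kg BOD_L/d.
Net sludge production P_X = 0.2239 × 3.818 = 0.8548 kg VSS/d.
R_O = Q·(S₀ − S) − 1.42·P_X = 3.818 − 1.42 × 0.8548 = 2.605 kg O₂/d.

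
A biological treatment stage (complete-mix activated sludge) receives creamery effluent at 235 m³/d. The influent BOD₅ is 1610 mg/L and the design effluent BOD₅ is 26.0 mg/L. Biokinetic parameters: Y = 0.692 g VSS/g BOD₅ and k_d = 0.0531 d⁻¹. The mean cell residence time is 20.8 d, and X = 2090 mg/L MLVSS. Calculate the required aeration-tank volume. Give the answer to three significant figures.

Steady-state biomass mass balance: V·X·(1 + k_d·θ_c) = Y·Q·(S₀ − S)·θ_c, so V = 0.692 × 235 × (1610 − 26.0) × 20.8 / [2090 × (1 + 0.0531 × 20.8)] = 5.36×10^6 / 4398 = 1218 m³.

V ≈ 1220 m³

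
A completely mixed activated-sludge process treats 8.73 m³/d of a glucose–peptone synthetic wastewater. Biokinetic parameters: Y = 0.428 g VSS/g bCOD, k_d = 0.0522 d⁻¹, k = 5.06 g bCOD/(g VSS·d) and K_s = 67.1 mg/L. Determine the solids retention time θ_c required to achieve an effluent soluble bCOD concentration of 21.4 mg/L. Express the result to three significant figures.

From 1/θ_c = Y·k·S/(K_s + S) − k_d: Y·k·S/(K_s+S) = 0.428 × 5.06 × 21.4 / (67.1 + 21.4) = 0.5237 d⁻¹.
1/θ_c = 0.5237 − 0.0522 = 0.4715 d⁻¹, so θ_c = 2.121 d.

θ_c ≈ 2.12 d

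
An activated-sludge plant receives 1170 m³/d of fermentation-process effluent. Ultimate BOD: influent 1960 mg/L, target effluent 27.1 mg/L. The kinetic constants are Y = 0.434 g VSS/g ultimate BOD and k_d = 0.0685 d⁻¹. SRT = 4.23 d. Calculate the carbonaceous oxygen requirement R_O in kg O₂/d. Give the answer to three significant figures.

R_O ≈ 1180 kg O₂/d

Observed yield with endogenous decay: Y_obs = Y / (1 + k_d·θ_c) = 0.434 / (1 + 0.0685 × 4.23) = 0.434 / 1.290 = 0.3365 g VSS/g ultimate BOD.
ΔS = 1960 − 27.1 = 1933 mg/L, so the substrate removal rate is 1170 × 1933/1000 = 2261 kg ultimate BOD/d.
Net sludge production P_X = 0.3365 × 2261 = 761.0 kg VSS/d.
R_O = Q·ΔS − 1.42 P_X = 2261 − 1081 = 1181 kg O₂/d.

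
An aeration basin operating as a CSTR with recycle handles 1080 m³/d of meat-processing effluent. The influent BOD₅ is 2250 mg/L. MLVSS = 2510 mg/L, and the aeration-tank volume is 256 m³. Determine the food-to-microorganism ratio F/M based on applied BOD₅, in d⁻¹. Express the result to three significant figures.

Food-to-microorganism ratio F/M = Q S₀ / (V X) = 1080 × 2250 / (256.0 × 2510) = 3.782 d⁻¹.

F/M ≈ 3.78 d⁻¹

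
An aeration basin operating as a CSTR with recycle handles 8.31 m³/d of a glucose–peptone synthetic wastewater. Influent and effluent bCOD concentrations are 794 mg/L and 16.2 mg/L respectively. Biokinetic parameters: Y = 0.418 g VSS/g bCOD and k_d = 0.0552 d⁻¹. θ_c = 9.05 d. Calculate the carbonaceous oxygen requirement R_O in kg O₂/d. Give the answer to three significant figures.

R_O ≈ 3.91 kg O₂/d

The observed yield is Y_obs = Y/(1 + k_d·θ_c) = 0.418 / (1 + 0.0552 × 9.05) = 0.418 / 1.500 = 0.2787 g VSS per g bCOD removed.
ΔS = 794 − 16.2 = 777.8 mg/L, so the substrate removal rate is 8.31 × 777.8/1000 = 6.464 kg bCOD/d.
Biomass synthesised: P_X = Y_obs × 6.464 = 1.802 kg VSS/d.
R_O = Q·(S₀ − S) − 1.42·P_X = 6.464 − 1.42 × 1.802 = 3.905 kg O₂/d.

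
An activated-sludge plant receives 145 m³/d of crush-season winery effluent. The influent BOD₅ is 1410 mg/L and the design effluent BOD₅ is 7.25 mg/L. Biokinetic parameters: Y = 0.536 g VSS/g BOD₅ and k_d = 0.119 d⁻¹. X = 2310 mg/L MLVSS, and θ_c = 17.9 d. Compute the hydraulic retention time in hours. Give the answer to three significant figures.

τ ≈ 44.7 h

From the SRT design equation V = Y Q (S₀−S) θ_c / [X (1 + k_d θ_c)] = 0.536 × 145 × (1410 − 7.25) × 17.9 / [2310 × (1 + 0.119 × 17.9)] = 1.95×10^6 / 7231 = 269.9 m³.
τ = V/Q = 269.9/145 = 1.861 d, or 44.67 h.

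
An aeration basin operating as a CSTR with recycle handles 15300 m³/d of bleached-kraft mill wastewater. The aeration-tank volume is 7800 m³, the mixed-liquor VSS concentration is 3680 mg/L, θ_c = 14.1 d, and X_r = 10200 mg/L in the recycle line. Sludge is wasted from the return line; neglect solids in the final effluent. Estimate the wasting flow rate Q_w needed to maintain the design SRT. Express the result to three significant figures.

Q_w ≈ 200 m³/d

Q_w = (V·X)/(θ_c X_r) = 7800 × 3680 / (14.1 × 10200) = 199.6 m³/d.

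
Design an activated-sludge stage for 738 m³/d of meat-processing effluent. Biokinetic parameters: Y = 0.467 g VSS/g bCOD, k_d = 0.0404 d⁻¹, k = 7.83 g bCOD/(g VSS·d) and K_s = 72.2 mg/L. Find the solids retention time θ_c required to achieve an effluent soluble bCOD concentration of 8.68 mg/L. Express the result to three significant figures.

θ_c ≈ 2.84 d

At the target effluent, Y k S/(K_s+S) = 0.467×7.83×8.68/80.88 = 0.3924 d⁻¹.
1/θ_c = 0.3924 − 0.0404 = 0.3520 d⁻¹, so θ_c = 2.841 d.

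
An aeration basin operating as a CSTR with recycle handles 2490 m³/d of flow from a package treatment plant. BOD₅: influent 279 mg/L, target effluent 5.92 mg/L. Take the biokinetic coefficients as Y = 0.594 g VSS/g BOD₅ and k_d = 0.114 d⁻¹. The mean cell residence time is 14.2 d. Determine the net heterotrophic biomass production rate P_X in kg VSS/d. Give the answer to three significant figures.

P_X ≈ 154 kg VSS/d

Observed yield with endogenous decay: Y_obs = Y / (1 + k_d·θ_c) = 0.594 / (1 + 0.114 × 14.2) = 0.594 / 2.619 = 0.2268 g VSS/g BOD₅.
ΔS = 279 − 5.92 = 273.1 mg/L, so the substrate removal rate is 2490 × 273.1/1000 = 680.0 kg BOD₅/d.
So the net sludge growth is P_X = 0.2268 × 680.0 = 154.2 kg VSS/d.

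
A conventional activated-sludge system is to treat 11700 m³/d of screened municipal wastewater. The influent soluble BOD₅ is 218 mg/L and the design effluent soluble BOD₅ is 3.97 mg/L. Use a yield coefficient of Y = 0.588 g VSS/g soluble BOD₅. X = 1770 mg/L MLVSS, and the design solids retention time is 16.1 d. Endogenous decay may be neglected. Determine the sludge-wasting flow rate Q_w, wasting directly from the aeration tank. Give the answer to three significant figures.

Biomass mass balance (decay neglected): V·X = Y·Q·(S₀ − S)·θ_c, so V = 0.588 × 11700 × (218 − 3.97) × 16.1 / 1770 = 13393 m³.
Wasting from the aeration tank: Q_w = V / θ_c = 13393 / 16.1 = 831.9 m³/d.

Q_w ≈ 832 m³/d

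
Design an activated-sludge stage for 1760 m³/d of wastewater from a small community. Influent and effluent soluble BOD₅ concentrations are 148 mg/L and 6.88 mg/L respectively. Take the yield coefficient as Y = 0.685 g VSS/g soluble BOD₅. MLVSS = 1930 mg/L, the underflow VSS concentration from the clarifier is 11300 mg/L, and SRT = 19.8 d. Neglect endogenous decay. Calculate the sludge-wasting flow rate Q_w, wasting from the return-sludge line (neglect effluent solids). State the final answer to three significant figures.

Q_w ≈ 15.1 m³/d

With k_d = 0 the design equation reduces to V = Y Q (S₀−S) θ_c / X = 0.685 × 1760 × (148 − 6.88) × 19.8 / 1930 = 1745 m³.
Wasting from the return line (neglecting effluent solids): Q_w = V·X / (θ_c·X_r) = 1745 × 1930 / (19.8 × 11300) = 15.06 m³/d.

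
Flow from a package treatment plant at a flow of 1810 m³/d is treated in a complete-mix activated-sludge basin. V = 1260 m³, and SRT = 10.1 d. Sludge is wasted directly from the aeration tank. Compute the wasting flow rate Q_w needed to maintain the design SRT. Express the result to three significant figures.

Q_w ≈ 125 m³/d

Wasting from the aeration tank: Q_w = V / θ_c = 1260 / 10.1 = 124.8 m³/d.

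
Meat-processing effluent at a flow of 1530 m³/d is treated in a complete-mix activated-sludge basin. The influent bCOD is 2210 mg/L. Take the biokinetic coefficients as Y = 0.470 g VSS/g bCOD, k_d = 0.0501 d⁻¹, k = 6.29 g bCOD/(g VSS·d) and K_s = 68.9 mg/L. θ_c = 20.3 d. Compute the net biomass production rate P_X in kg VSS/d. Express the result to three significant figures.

P_X ≈ 787 kg VSS/d

For a completely mixed reactor with recycle the Lawrence–McCarty relation gives S = K_s·(1 + k_d·θ_c) / [θ_c·(Y·k − k_d) − 1] = 68.9 × (1 + 0.0501 × 20.3) / [20.3 × (0.470 × 6.29 − 0.0501) − 1] = 139.0 / 58.00 = 2.396 mg/L.
Y_obs = Y / (1 + k_d θ_c) = 0.470 / (1 + 0.0501 × 20.3) = 0.470 / 2.017 = 0.2330.
Substrate removed = Q·(S₀ − S) = 1530 m³/d × (2210 − 2.40) g/m³ = 3.38×10^6 g/d = 3378 kg/d.
So the net sludge growth is P_X = 0.2330 × 3378 = 787.0 kg VSS/d.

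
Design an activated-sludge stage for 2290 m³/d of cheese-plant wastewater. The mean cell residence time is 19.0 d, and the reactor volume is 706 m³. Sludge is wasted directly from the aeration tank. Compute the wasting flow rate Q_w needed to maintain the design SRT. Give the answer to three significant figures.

For wasting at MLVSS concentration, Q_w = V/θ_c = 706.0/19.0 = 37.16 m³/d.

Q_w ≈ 37.2 m³/d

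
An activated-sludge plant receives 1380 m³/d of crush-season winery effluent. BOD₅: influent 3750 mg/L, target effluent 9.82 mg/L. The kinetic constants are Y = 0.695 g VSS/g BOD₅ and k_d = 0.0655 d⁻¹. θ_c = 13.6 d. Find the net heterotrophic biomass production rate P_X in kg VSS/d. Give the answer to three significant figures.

P_X ≈ 1900 kg VSS/d

Observed yield with endogenous decay: Y_obs = Y / (1 + k_d·θ_c) = 0.695 / (1 + 0.0655 × 13.6) = 0.695 / 1.891 = 0.3676 g VSS/g BOD₅.
Mass of BOD₅ removed per day: Q(S₀ − S) = 1380 × 3740 g/m³ = 5161 kg/d.
Biomass produced: P_X = Y_obs·Q·ΔS = 0.3676 × 5161 ≈ 1897 kg VSS/d.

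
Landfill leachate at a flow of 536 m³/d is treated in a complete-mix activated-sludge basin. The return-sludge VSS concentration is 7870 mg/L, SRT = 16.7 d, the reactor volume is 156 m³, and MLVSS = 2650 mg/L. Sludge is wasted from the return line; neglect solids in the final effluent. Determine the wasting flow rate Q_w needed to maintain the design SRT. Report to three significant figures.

Q_w ≈ 3.15 m³/d

θ_c = V·X/(Q_w·X_r) when wasting from the recycle, so Q_w = V·X/(θ_c·X_r) = 156.0 × 2650 / (16.7 × 7870) = 3.145 m³/d.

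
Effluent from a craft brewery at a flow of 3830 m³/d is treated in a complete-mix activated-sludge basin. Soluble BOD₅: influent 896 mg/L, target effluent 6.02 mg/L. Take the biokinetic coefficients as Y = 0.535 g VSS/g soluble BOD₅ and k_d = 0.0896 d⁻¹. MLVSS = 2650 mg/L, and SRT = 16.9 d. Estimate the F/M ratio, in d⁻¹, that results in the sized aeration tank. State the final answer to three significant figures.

F/M ≈ 0.280 d⁻¹

Rearranging the biomass balance for a CMAS with decay, V = Y·Q·ΔS·θ_c / [X·(1+k_d θ_c)] = 0.535 × 3830 × (896 − 6.02) × 16.9 / [2650 × (1 + 0.0896 × 16.9)] = 3.08×10^7 / 6663 = 4626 m³.
Food-to-microorganism ratio F/M = Q S₀ / (V X) = 3830 × 896 / (4626 × 2650) = 0.2800 d⁻¹.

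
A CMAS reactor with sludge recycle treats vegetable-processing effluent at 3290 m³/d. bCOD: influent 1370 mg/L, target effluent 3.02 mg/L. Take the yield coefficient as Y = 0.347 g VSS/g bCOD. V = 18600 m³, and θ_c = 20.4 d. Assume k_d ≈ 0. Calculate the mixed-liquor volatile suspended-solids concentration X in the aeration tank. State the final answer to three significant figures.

From V·X = Y·Q·(S₀ − S)·θ_c (decay neglected): X = 0.347 × 3290 × (1370 − 3.02) × 20.4 / 18600 = 1712 mg/L.

X ≈ 1710 mg/L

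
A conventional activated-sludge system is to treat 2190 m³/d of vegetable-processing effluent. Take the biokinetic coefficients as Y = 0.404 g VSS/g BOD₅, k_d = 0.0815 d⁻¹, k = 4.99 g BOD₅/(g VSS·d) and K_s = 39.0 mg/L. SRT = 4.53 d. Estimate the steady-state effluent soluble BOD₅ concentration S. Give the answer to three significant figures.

S ≈ 6.88 mg/L

Effluent substrate depends only on kinetics and SRT: S = K_s(1 + k_d θ_c) / [θ_c(Yk − k_d) − 1] = 39.0 × (1 + 0.0815 × 4.53) / [4.53 × (0.404 × 4.99 − 0.0815) − 1] = 53.40 / 7.763 = 6.879 mg/L.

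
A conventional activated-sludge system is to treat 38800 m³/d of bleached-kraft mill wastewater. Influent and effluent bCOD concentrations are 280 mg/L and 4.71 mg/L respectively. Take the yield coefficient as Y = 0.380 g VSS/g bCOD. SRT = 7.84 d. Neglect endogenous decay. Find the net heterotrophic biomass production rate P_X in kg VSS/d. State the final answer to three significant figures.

P_X ≈ 4060 kg VSS/d

With endogenous decay neglected, the observed yield equals the true yield: Y_obs = Y = 0.380 g VSS/g bCOD.
Mass of bCOD removed per day: Q(S₀ − S) = 38800 × 275.3 g/m³ = 10681 kg/d.
Biomass produced: P_X = Y_obs·Q·ΔS = 0.3800 × 10681 ≈ 4059 kg VSS/d.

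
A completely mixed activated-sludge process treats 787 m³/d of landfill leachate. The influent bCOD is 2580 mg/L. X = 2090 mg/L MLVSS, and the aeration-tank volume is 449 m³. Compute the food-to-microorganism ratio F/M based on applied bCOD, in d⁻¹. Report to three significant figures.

Food-to-microorganism ratio F/M = Q S₀ / (V X) = 787 × 2580 / (449.0 × 2090) = 2.164 d⁻¹.

F/M ≈ 2.16 d⁻¹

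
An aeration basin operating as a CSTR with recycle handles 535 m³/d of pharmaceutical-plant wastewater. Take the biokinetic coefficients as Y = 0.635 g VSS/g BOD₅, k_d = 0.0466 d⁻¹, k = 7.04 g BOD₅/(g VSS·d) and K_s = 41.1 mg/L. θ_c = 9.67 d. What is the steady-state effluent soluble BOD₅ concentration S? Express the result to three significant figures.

Effluent substrate depends only on kinetics and SRT: S = K_s(1 + k_d θ_c) / [θ_c(Yk − k_d) − 1] = 41.1 × (1 + 0.0466 × 9.67) / [9.67 × (0.635 × 7.04 − 0.0466) − 1] = 59.62 / 41.78 = 1.427 mg/L.

S ≈ 1.43 mg/L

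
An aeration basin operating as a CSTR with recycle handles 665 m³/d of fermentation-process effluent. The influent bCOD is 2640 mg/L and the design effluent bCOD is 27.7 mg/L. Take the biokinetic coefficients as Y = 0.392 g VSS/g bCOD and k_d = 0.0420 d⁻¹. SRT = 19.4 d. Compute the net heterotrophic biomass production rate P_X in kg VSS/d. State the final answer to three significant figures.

P_X ≈ 375 kg VSS/d

The observed yield is Y_obs = Y/(1 + k_d·θ_c) = 0.392 / (1 + 0.0420 × 19.4) = 0.392 / 1.815 = 0.2160 g VSS per g bCOD removed.
Substrate removed = Q·(S₀ − S) = 665 m³/d × (2640 − 27.7) g/m³ = 1.74×10^6 g/d = 1737 kg/d.
So the net sludge growth is P_X = 0.2160 × 1737 = 375.2 kg VSS/d.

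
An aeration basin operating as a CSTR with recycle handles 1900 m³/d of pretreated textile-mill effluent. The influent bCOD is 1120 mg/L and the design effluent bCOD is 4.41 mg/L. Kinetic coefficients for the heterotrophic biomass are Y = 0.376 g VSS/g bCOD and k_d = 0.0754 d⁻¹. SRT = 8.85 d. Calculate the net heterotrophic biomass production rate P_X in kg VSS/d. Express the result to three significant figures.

P_X ≈ 478 kg VSS/d

Y_obs = Y / (1 + k_d θ_c) = 0.376 / (1 + 0.0754 × 8.85) = 0.376 / 1.667 = 0.2255.
Mass of bCOD removed per day: Q(S₀ − S) = 1900 × 1116 g/m³ = 2120 kg/d.
Biomass produced: P_X = Y_obs·Q·ΔS = 0.2255 × 2120 ≈ 478.0 kg VSS/d.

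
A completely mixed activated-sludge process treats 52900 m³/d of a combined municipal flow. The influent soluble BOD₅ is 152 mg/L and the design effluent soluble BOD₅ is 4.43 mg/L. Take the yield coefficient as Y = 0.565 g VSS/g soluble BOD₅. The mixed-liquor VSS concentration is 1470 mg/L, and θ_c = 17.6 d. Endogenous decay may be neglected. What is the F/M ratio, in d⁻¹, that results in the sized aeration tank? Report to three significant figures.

With k_d = 0 the design equation reduces to V = Y Q (S₀−S) θ_c / X = 0.565 × 52900 × (152 − 4.43) × 17.6 / 1470 = 52808 m³.
F/M = applied load / biomass = Q·S₀/(V·X) = 52900 × 152 / (52808 × 1470) = 0.1036 d⁻¹.

F/M ≈ 0.104 d⁻¹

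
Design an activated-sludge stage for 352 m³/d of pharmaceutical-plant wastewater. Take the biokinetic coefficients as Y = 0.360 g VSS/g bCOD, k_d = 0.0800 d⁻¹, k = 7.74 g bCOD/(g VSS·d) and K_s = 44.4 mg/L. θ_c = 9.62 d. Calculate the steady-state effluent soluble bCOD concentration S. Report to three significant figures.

S ≈ 3.14 mg/L

For a completely mixed reactor with recycle the Lawrence–McCarty relation gives S = K_s·(1 + k_d·θ_c) / [θ_c·(Y·k − k_d) − 1] = 44.4 × (1 + 0.0800 × 9.62) / [9.62 × (0.360 × 7.74 − 0.0800) − 1] = 78.57 / 25.04 = 3.138 mg/L.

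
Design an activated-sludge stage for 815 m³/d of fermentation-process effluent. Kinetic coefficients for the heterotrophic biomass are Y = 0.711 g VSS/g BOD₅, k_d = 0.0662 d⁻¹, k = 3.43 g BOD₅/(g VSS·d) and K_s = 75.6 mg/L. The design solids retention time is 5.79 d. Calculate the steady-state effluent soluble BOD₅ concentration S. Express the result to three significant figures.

S ≈ 8.21 mg/L

For a completely mixed reactor with recycle the Lawrence–McCarty relation gives S = K_s·(1 + k_d·θ_c) / [θ_c·(Y·k − k_d) − 1] = 75.6 × (1 + 0.0662 × 5.79) / [5.79 × (0.711 × 3.43 − 0.0662) − 1] = 104.6 / 12.74 = 8.211 mg/L.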